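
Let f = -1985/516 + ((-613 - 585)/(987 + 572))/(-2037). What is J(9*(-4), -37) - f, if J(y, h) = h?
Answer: -6036336361/182072492 ≈ -33.154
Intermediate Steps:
f = -700345843/182072492 (f = -1985*1/516 - 1198/1559*(-1/2037) = -1985/516 - 1198*1/1559*(-1/2037) = -1985/516 - 1198/1559*(-1/2037) = -1985/516 + 1198/3175683 = -700345843/182072492 ≈ -3.8465)
J(9*(-4), -37) - f = -37 - 1*(-700345843/182072492) = -37 + 700345843/182072492 = -6036336361/182072492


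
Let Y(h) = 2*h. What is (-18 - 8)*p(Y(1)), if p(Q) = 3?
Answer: -78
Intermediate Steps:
(-18 - 8)*p(Y(1)) = (-18 - 8)*3 = -26*3 = -78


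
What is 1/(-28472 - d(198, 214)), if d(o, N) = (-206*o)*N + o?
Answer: 1/8699962 ≈ 1.1494e-7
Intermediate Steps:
d(o, N) = o - 206*N*o (d(o, N) = -206*N*o + o = o - 206*N*o)
1/(-28472 - d(198, 214)) = 1/(-28472 - 198*(1 - 206*214)) = 1/(-28472 - 198*(1 - 44084)) = 1/(-28472 - 198*(-44083)) = 1/(-28472 - 1*(-8728434)) = 1/(-28472 + 8728434) = 1/8699962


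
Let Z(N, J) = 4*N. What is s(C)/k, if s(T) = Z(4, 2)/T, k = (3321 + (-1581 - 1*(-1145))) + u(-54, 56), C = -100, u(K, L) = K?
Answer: -4/70775 ≈ -5.6517e-5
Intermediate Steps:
k = 2831 (k = (3321 + (-1581 - 1*(-1145))) - 54 = (3321 + (-1581 + 1145)) - 54 = (3321 - 436) - 54 = 2885 - 54 = 2831)
s(T) = 16/T (s(T) = (4*4)/T = 16/T)
s(C)/k = (16/(-100))/2831 = (16*(-1/100))*(1/2831) = -4/25*1/2831 = -4/70775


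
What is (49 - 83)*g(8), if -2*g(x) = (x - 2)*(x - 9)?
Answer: -102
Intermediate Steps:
g(x) = -(-9 + x)*(-2 + x)/2 (g(x) = -(x - 2)*(x - 9)/2 = -(-2 + x)*(-9 + x)/2 = -(-9 + x)*(-2 + x)/2)
(49 - 83)*g(8) = (49 - 83)*(-9 - ½*8² + (11/2)*8) = -34*(-9 - ½*64 + 44) = -34*(-9 - 32 + 44) = -34*3 = -102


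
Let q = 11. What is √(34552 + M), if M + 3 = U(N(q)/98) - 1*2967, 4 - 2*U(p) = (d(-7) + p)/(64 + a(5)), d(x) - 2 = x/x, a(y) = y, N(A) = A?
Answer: 17*√101981931/966 ≈ 177.72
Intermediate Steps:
d(x) = 3 (d(x) = 2 + x/x = 2 + 1 = 3)
U(p) = 91/46 - p/138 (U(p) = 2 - (3 + p)/(2*(64 + 5)) = 2 - (3 + p)/(2*69) = 2 - (1/23 + p/69)/2 = 2 + (-1/46 - p/138) = 91/46 - p/138)
M = -40139537/13524 (M = -3 + ((91/46 - 11/(138*98)) - 1*2967) = -3 + ((91/46 - 11/(138*98)) - 2967) = -3 + ((91/46 - 1/138*11/98) - 2967) = -3 + ((91/46 - 11/13524) - 2967) = -3 + (26743/13524 - 2967) = -3 - 40098965/13524 = -40139537/13524 ≈ -2968.0)
√(34552 + M) = √(34552 - 40139537/13524) = √(427141711/13524) = 17*√101981931/966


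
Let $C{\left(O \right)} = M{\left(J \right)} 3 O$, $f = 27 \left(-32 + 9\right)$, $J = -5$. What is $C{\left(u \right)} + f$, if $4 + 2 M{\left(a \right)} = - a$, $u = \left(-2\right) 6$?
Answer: $-639$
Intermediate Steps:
$u = -12$
$M{\left(a \right)} = -2 - \frac{a}{2}$ ($M{\left(a \right)} = -2 + \frac{\left(-1\right) a}{2} = -2 - \frac{a}{2}$)
$f = -621$ ($f = 27 \left(-23\right) = -621$)
$C{\left(O \right)} = \frac{3 O}{2}$ ($C{\left(O \right)} = \left(-2 - - \frac{5}{2}\right) 3 O = \left(-2 + \frac{5}{2}\right) 3 O = \frac{1}{2} \cdot 3 O = \frac{3 O}{2}$)
$C{\left(u \right)} + f = \frac{3}{2} \left(-12\right) - 621 = -18 - 621 = -639$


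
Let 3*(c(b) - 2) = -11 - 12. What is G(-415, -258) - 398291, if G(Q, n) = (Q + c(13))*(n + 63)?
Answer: -316261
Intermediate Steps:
c(b) = -17/3 (c(b) = 2 + (-11 - 12)/3 = 2 + (⅓)*(-23) = 2 - 23/3 = -17/3)
G(Q, n) = (63 + n)*(-17/3 + Q) (G(Q, n) = (Q - 17/3)*(n + 63) = (-17/3 + Q)*(63 + n) = (63 + n)*(-17/3 + Q))
G(-415, -258) - 398291 = (-357 + 63*(-415) - 17/3*(-258) - 415*(-258)) - 398291 = (-357 - 26145 + 1462 + 107070) - 398291 = 82030 - 398291 = -316261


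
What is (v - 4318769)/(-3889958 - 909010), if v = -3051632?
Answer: 7370401/4798968 ≈ 1.5358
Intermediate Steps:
(v - 4318769)/(-3889958 - 909010) = (-3051632 - 4318769)/(-3889958 - 909010) = -7370401/(-4798968) = -7370401*(-1/4798968) = 7370401/4798968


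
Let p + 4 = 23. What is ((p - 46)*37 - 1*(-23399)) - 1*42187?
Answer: -19787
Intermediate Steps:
p = 19 (p = -4 + 23 = 19)
((p - 46)*37 - 1*(-23399)) - 1*42187 = ((19 - 46)*37 - 1*(-23399)) - 1*42187 = (-27*37 + 23399) - 42187 = (-999 + 23399) - 42187 = 22400 - 42187 = -19787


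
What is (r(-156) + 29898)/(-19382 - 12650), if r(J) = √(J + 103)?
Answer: -1359/1456 - I*√53/32032 ≈ -0.93338 - 0.00022728*I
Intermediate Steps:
r(J) = √(103 + J)
(r(-156) + 29898)/(-19382 - 12650) = (√(103 - 156) + 29898)/(-19382 - 12650) = (√(-53) + 29898)/(-32032) = (I*√53 + 29898)*(-1/32032) = (29898 + I*√53)*(-1/32032) = -1359/1456 - I*√53/32032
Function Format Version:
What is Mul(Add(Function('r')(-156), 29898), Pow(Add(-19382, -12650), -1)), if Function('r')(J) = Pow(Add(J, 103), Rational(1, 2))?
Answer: Add(Rational(-1359, 1456), Mul(Rational(-1, 32032), I, Pow(53, Rational(1, 2)))) ≈ Add(-0.93338, Mul(-0.00022728, I))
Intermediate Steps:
Function('r')(J) = Pow(Add(103, J), Rational(1, 2))
Mul(Add(Function('r')(-156), 29898), Pow(Add(-19382, -12650), -1)) = Mul(Add(Pow(Add(103, -156), Rational(1, 2)), 29898), Pow(Add(-19382, -12650), -1)) = Mul(Add(Pow(-53, Rational(1, 2)), 29898), Pow(-32032, -1)) = Mul(Add(Mul(I, Pow(53, Rational(1, 2))), 29898), Rational(-1, 32032)) = Mul(Add(29898, Mul(I, Pow(53, Rational(1, 2)))), Rational(-1, 32032)) = Add(Rational(-1359, 1456), Mul(Rational(-1, 32032), I, Pow(53, Rational(1, 2))))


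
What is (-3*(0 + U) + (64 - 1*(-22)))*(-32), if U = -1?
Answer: -2848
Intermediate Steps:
(-3*(0 + U) + (64 - 1*(-22)))*(-32) = (-3*(0 - 1) + (64 - 1*(-22)))*(-32) = (-3*(-1) + (64 + 22))*(-32) = (3 + 86)*(-32) = 89*(-32) = -2848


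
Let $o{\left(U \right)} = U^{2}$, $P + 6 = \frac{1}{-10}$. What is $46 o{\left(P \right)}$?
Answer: $\frac{85583}{50} \approx 1711.7$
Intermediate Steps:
$P = - \frac{61}{10}$ ($P = -6 + \frac{1}{-10} = -6 - \frac{1}{10} = - \frac{61}{10} \approx -6.1$)
$46 o{\left(P \right)} = 46 \left(- \frac{61}{10}\right)^{2} = 46 \cdot \frac{3721}{100} = \frac{85583}{50}$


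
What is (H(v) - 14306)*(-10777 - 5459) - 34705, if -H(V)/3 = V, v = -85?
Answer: 228097331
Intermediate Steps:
H(V) = -3*V
(H(v) - 14306)*(-10777 - 5459) - 34705 = (-3*(-85) - 14306)*(-10777 - 5459) - 34705 = (255 - 14306)*(-16236) - 34705 = -14051*(-16236) - 34705 = 228132036 - 34705 = 228097331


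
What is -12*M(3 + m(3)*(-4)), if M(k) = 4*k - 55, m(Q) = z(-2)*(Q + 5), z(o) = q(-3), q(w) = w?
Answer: -4092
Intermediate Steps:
z(o) = -3
m(Q) = -15 - 3*Q (m(Q) = -3*(Q + 5) = -3*(5 + Q) = -15 - 3*Q)
M(k) = -55 + 4*k
-12*M(3 + m(3)*(-4)) = -12*(-55 + 4*(3 + (-15 - 3*3)*(-4))) = -12*(-55 + 4*(3 + (-15 - 9)*(-4))) = -12*(-55 + 4*(3 - 24*(-4))) = -12*(-55 + 4*(3 + 96)) = -12*(-55 + 4*99) = -12*(-55 + 396) = -12*341 = -4092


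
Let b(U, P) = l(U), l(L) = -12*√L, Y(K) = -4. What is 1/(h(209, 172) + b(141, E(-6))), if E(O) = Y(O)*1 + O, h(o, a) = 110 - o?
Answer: 11/1167 - 4*√141/3501 ≈ -0.0041409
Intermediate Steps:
E(O) = -4 + O (E(O) = -4*1 + O = -4 + O)
b(U, P) = -12*√U
1/(h(209, 172) + b(141, E(-6))) = 1/((110 - 1*209) - 12*√141) = 1/((110 - 209) - 12*√141) = 1/(-99 - 12*√141)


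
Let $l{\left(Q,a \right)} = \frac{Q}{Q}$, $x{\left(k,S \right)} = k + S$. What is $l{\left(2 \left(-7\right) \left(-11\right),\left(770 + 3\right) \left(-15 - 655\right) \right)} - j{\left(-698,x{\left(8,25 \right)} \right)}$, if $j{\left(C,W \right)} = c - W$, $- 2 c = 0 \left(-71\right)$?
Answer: $34$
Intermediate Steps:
$c = 0$ ($c = - \frac{0 \left(-71\right)}{2} = \left(- \frac{1}{2}\right) 0 = 0$)
$x{\left(k,S \right)} = S + k$
$j{\left(C,W \right)} = - W$ ($j{\left(C,W \right)} = 0 - W = - W$)
$l{\left(Q,a \right)} = 1$
$l{\left(2 \left(-7\right) \left(-11\right),\left(770 + 3\right) \left(-15 - 655\right) \right)} - j{\left(-698,x{\left(8,25 \right)} \right)} = 1 - - (25 + 8) = 1 - \left(-1\right) 33 = 1 - -33 = 1 + 33 = 34$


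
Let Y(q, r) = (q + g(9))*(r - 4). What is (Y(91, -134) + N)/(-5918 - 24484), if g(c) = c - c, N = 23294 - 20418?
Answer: 4841/15201 ≈ 0.31847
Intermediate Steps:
N = 2876
g(c) = 0
Y(q, r) = q*(-4 + r) (Y(q, r) = (q + 0)*(r - 4) = q*(-4 + r))
(Y(91, -134) + N)/(-5918 - 24484) = (91*(-4 - 134) + 2876)/(-5918 - 24484) = (91*(-138) + 2876)/(-30402) = (-12558 + 2876)*(-1/30402) = -9682*(-1/30402) = 4841/15201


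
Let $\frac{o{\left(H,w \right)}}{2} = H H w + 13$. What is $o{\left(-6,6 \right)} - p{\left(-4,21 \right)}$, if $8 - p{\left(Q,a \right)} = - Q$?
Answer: $454$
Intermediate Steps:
$o{\left(H,w \right)} = 26 + 2 w H^{2}$ ($o{\left(H,w \right)} = 2 \left(H H w + 13\right) = 2 \left(H^{2} w + 13\right) = 2 \left(w H^{2} + 13\right) = 2 \left(13 + w H^{2}\right) = 26 + 2 w H^{2}$)
$p{\left(Q,a \right)} = 8 + Q$ ($p{\left(Q,a \right)} = 8 - - Q = 8 + Q$)
$o{\left(-6,6 \right)} - p{\left(-4,21 \right)} = \left(26 + 2 \cdot 6 \left(-6\right)^{2}\right) - \left(8 - 4\right) = \left(26 + 2 \cdot 6 \cdot 36\right) - 4 = \left(26 + 432\right) - 4 = 458 - 4 = 454$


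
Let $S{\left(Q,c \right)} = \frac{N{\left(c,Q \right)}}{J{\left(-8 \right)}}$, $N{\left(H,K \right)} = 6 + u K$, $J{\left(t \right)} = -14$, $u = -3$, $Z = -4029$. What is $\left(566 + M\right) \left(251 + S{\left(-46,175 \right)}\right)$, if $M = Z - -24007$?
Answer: $\frac{34616640}{7} \approx 4.9452 \cdot 10^{6}$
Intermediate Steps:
$N{\left(H,K \right)} = 6 - 3 K$
$S{\left(Q,c \right)} = - \frac{3}{7} + \frac{3 Q}{14}$ ($S{\left(Q,c \right)} = \frac{6 - 3 Q}{-14} = \left(6 - 3 Q\right) \left(- \frac{1}{14}\right) = - \frac{3}{7} + \frac{3 Q}{14}$)
$M = 19978$ ($M = -4029 - -24007 = -4029 + 24007 = 19978$)
$\left(566 + M\right) \left(251 + S{\left(-46,175 \right)}\right) = \left(566 + 19978\right) \left(251 + \left(- \frac{3}{7} + \frac{3}{14} \left(-46\right)\right)\right) = 20544 \left(251 - \frac{72}{7}\right) = 20544 \cdot \frac{1685}{7} = \frac{34616640}{7}$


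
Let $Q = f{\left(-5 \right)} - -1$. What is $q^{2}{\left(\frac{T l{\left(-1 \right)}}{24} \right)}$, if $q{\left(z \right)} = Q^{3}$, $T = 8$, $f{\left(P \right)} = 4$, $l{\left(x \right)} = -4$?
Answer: $15625$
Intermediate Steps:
$Q = 5$ ($Q = 4 - -1 = 4 + 1 = 5$)
$q{\left(z \right)} = 125$ ($q{\left(z \right)} = 5^{3} = 125$)
$q^{2}{\left(\frac{T l{\left(-1 \right)}}{24} \right)} = 125^{2} = 15625$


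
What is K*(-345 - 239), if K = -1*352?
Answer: 205568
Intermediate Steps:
K = -352
K*(-345 - 239) = -352*(-345 - 239) = -352*(-584) = 205568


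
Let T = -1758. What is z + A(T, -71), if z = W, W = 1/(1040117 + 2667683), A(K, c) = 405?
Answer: 1501659001/3707800 ≈ 405.00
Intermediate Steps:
W = 1/3707800 ≈ 2.6970e-7
z = 1/3707800 ≈ 2.6970e-7
z + A(T, -71) = 1/3707800 + 405 = 1501659001/3707800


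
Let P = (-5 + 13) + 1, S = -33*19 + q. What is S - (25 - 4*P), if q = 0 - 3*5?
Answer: -631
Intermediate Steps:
q = -15 (q = 0 - 15 = -15)
S = -642 (S = -33*19 - 15 = -627 - 15 = -642)
P = 9 (P = 8 + 1 = 9)
S - (25 - 4*P) = -642 - (25 - 4*9) = -642 - (25 - 36) = -642 - 1*(-11) = -642 + 11 = -631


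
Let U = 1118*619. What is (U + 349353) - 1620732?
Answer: -579337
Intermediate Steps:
U = 692042
(U + 349353) - 1620732 = (692042 + 349353) - 1620732 = 1041395 - 1620732 = -579337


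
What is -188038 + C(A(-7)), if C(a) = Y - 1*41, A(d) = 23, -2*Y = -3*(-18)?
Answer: -188106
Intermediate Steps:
Y = -27 (Y = -(-3)*(-18)/2 = -½*54 = -27)
C(a) = -68 (C(a) = -27 - 1*41 = -27 - 41 = -68)
-188038 + C(A(-7)) = -188038 - 68 = -188106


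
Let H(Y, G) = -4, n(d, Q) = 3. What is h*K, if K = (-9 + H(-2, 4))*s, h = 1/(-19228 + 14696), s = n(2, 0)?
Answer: 39/4532 ≈ 0.0086055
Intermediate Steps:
s = 3
h = -1/4532 (h = 1/(-4532) = -1/4532 ≈ -0.00022065)
K = -39 (K = (-9 - 4)*3 = -13*3 = -39)
h*K = -1/4532*(-39) = 39/4532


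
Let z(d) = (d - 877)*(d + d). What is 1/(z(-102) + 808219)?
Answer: 1/1007935 ≈ 9.9213e-7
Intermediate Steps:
z(d) = 2*d*(-877 + d) (z(d) = (-877 + d)*(2*d) = 2*d*(-877 + d))
1/(z(-102) + 808219) = 1/(2*(-102)*(-877 - 102) + 808219) = 1/(2*(-102)*(-979) + 808219) = 1/(199716 + 808219) = 1/1007935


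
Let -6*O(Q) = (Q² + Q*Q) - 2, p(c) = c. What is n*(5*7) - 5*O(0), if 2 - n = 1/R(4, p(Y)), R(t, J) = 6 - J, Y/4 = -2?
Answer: 395/6 ≈ 65.833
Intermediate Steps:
Y = -8 (Y = 4*(-2) = -8)
O(Q) = ⅓ - Q²/3 (O(Q) = -((Q² + Q*Q) - 2)/6 = -((Q² + Q²) - 2)/6 = -(2*Q² - 2)/6 = -(-2 + 2*Q²)/6 = ⅓ - Q²/3)
n = 27/14 (n = 2 - 1/(6 - 1*(-8)) = 2 - 1/(6 + 8) = 2 - 1/14 = 27/14 ≈ 1.9286)
n*(5*7) - 5*O(0) = 27*(5*7)/14 - 5*(⅓ - ⅓*0²) = (27/14)*35 - 5*(⅓ - ⅓*0) = 135/2 - 5*(⅓ + 0) = 135/2 - 5*⅓ = 135/2 - 5/3 = 395/6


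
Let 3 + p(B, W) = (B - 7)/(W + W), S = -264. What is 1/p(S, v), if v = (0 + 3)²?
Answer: -18/325 ≈ -0.055385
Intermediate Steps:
v = 9 (v = 3² = 9)
p(B, W) = -3 + (-7 + B)/(2*W) (p(B, W) = -3 + (B - 7)/(W + W) = -3 + (-7 + B)/((2*W)) = -3 + (-7 + B)*(1/(2*W)) = -3 + (-7 + B)/(2*W))
1/p(S, v) = 1/((½)*(-7 - 264 - 6*9)/9) = 1/((½)*(⅑)*(-7 - 264 - 54)) = 1/((½)*(⅑)*(-325)) = 1/(-325/18) = -18/325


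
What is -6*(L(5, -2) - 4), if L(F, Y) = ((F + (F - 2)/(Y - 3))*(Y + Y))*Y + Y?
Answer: -876/5 ≈ -175.20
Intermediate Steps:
L(F, Y) = Y + 2*Y²*(F + (-2 + F)/(-3 + Y)) (L(F, Y) = ((F + (-2 + F)/(-3 + Y))*(2*Y))*Y + Y = (2*Y*(F + (-2 + F)/(-3 + Y)))*Y + Y = 2*Y²*(F + (-2 + F)/(-3 + Y)) + Y = Y + 2*Y²*(F + (-2 + F)/(-3 + Y)))
-6*(L(5, -2) - 4) = -6*(-2*(-3 - 3*(-2) - 4*5*(-2) + 2*5*(-2)²)/(-3 - 2) - 4) = -6*(-2*(-3 + 6 + 40 + 2*5*4)/(-5) - 4) = -6*(-2*(-⅕)*(-3 + 6 + 40 + 40) - 4) = -6*(-2*(-⅕)*83 - 4) = -6*(166/5 - 4) = -6*146/5 = -876/5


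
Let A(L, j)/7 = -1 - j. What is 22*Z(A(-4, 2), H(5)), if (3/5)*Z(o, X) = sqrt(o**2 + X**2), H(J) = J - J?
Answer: 770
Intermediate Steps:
H(J) = 0
A(L, j) = -7 - 7*j (A(L, j) = 7*(-1 - j) = -7 - 7*j)
Z(o, X) = 5*sqrt(X**2 + o**2)/3 (Z(o, X) = 5*sqrt(o**2 + X**2)/3 = 5*sqrt(X**2 + o**2)/3)
22*Z(A(-4, 2), H(5)) = 22*(5*sqrt(0**2 + (-7 - 7*2)**2)/3) = 22*(5*sqrt(0 + (-7 - 14)**2)/3) = 22*(5*sqrt(0 + (-21)**2)/3) = 22*(5*sqrt(0 + 441)/3) = 22*(5*sqrt(441)/3) = 22*((5/3)*21) = 22*35 = 770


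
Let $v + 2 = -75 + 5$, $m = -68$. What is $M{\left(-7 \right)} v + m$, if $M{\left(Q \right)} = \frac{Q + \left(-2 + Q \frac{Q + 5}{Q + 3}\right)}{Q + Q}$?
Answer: $- \frac{926}{7} \approx -132.29$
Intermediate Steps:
$v = -72$ ($v = -2 + \left(-75 + 5\right) = -2 - 70 = -72$)
$M{\left(Q \right)} = \frac{-2 + Q + \frac{Q \left(5 + Q\right)}{3 + Q}}{2 Q}$ ($M{\left(Q \right)} = \frac{Q + \left(-2 + Q \frac{5 + Q}{3 + Q}\right)}{2 Q} = \left(Q + \left(-2 + Q \frac{5 + Q}{3 + Q}\right)\right) \frac{1}{2 Q} = \left(Q + \left(-2 + \frac{Q \left(5 + Q\right)}{3 + Q}\right)\right) \frac{1}{2 Q} = \left(-2 + Q + \frac{Q \left(5 + Q\right)}{3 + Q}\right) \frac{1}{2 Q} = \frac{-2 + Q + \frac{Q \left(5 + Q\right)}{3 + Q}}{2 Q}$)
$M{\left(-7 \right)} v + m = \frac{-3 + \left(-7\right)^{2} + 3 \left(-7\right)}{\left(-7\right) \left(3 - 7\right)} \left(-72\right) - 68 = - \frac{-3 + 49 - 21}{7 \left(-4\right)} \left(-72\right) - 68 = \left(- \frac{1}{7}\right) \left(- \frac{1}{4}\right) 25 \left(-72\right) - 68 = \frac{25}{28} \left(-72\right) - 68 = - \frac{450}{7} - 68 = - \frac{926}{7}$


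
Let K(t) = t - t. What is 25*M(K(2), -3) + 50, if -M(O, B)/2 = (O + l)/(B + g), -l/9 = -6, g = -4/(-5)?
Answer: 14050/11 ≈ 1277.3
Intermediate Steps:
K(t) = 0
g = ⅘ (g = -4*(-⅕) = ⅘ ≈ 0.80000)
l = 54 (l = -9*(-6) = 54)
M(O, B) = -2*(54 + O)/(⅘ + B) (M(O, B) = -2*(O + 54)/(B + ⅘) = -2*(54 + O)/(⅘ + B))
25*M(K(2), -3) + 50 = 25*(10*(-54 - 1*0)/(4 + 5*(-3))) + 50 = 25*(10*(-54 + 0)/(4 - 15)) + 50 = 25*(10*(-54)/(-11)) + 50 = 25*(10*(-1/11)*(-54)) + 50 = 25*(540/11) + 50 = 13500/11 + 50 = 14050/11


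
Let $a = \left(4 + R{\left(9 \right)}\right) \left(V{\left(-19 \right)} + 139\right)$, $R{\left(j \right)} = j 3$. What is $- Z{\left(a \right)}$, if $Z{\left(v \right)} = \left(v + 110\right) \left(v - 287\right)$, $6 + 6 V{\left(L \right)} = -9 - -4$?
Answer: $- \frac{622681843}{36} \approx -1.7297 \cdot 10^{7}$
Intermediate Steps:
$R{\left(j \right)} = 3 j$
$V{\left(L \right)} = - \frac{11}{6}$ ($V{\left(L \right)} = -1 + \frac{-9 - -4}{6} = -1 + \frac{-9 + 4}{6} = -1 + \frac{1}{6} \left(-5\right) = -1 - \frac{5}{6} = - \frac{11}{6}$)
$a = \frac{25513}{6}$ ($a = \left(4 + 3 \cdot 9\right) \left(- \frac{11}{6} + 139\right) = \left(4 + 27\right) \frac{823}{6} = 31 \cdot \frac{823}{6} = \frac{25513}{6} \approx 4252.2$)
$Z{\left(v \right)} = \left(-287 + v\right) \left(110 + v\right)$ ($Z{\left(v \right)} = \left(110 + v\right) \left(-287 + v\right) = \left(-287 + v\right) \left(110 + v\right)$)
$- Z{\left(a \right)} = - (-31570 + \left(\frac{25513}{6}\right)^{2} - \frac{1505267}{2}) = - (-31570 + \frac{650913169}{36} - \frac{1505267}{2}) = \left(-1\right) \frac{622681843}{36} = - \frac{622681843}{36}$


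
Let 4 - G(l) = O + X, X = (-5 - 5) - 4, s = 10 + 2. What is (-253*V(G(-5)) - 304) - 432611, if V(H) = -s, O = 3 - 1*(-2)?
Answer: -429879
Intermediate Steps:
s = 12
X = -14 (X = -10 - 4 = -14)
O = 5 (O = 3 + 2 = 5)
G(l) = 13 (G(l) = 4 - (5 - 14) = 4 - 1*(-9) = 4 + 9 = 13)
V(H) = -12 (V(H) = -1*12 = -12)
(-253*V(G(-5)) - 304) - 432611 = (-253*(-12) - 304) - 432611 = (3036 - 304) - 432611 = 2732 - 432611 = -429879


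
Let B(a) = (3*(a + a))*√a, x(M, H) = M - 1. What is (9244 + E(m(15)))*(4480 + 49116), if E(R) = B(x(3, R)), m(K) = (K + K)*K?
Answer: 495441424 + 643152*√2 ≈ 4.9635e+8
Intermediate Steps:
x(M, H) = -1 + M
B(a) = 6*a^(3/2) (B(a) = (3*(2*a))*√a = (6*a)*√a = 6*a^(3/2))
m(K) = 2*K² (m(K) = (2*K)*K = 2*K²)
E(R) = 12*√2 (E(R) = 6*(-1 + 3)^(3/2) = 6*2^(3/2) = 6*(2*√2) = 12*√2)
(9244 + E(m(15)))*(4480 + 49116) = (9244 + 12*√2)*(4480 + 49116) = (9244 + 12*√2)*53596 = 495441424 + 643152*√2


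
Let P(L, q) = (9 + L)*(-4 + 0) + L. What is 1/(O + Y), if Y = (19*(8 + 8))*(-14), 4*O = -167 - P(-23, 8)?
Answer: -1/4306 ≈ -0.00023223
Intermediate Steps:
P(L, q) = -36 - 3*L (P(L, q) = (9 + L)*(-4) + L = (-36 - 4*L) + L = -36 - 3*L)
O = -50 (O = (-167 - (-36 - 3*(-23)))/4 = (-167 - (-36 + 69))/4 = (-167 - 1*33)/4 = (-167 - 33)/4 = (¼)*(-200) = -50)
Y = -4256 (Y = (19*16)*(-14) = 304*(-14) = -4256)
1/(O + Y) = 1/(-50 - 4256) = 1/(-4306) = -1/4306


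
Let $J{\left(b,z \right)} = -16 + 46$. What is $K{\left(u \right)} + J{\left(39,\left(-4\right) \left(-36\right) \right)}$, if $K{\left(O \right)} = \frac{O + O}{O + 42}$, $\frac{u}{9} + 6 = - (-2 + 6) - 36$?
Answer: $\frac{999}{31} \approx 32.226$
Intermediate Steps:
$J{\left(b,z \right)} = 30$
$u = -414$ ($u = -54 + 9 \left(- (-2 + 6) - 36\right) = -54 + 9 \left(\left(-1\right) 4 - 36\right) = -54 + 9 \left(-4 - 36\right) = -54 + 9 \left(-40\right) = -54 - 360 = -414$)
$K{\left(O \right)} = \frac{2 O}{42 + O}$
$K{\left(u \right)} + J{\left(39,\left(-4\right) \left(-36\right) \right)} = 2 \left(-414\right) \frac{1}{42 - 414} + 30 = 2 \left(-414\right) \frac{1}{-372} + 30 = 2 \left(-414\right) \left(- \frac{1}{372}\right) + 30 = \frac{69}{31} + 30 = \frac{999}{31}$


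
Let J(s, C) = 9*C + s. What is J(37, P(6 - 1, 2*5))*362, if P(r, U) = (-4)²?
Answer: 65522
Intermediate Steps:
P(r, U) = 16
J(s, C) = s + 9*C
J(37, P(6 - 1, 2*5))*362 = (37 + 9*16)*362 = (37 + 144)*362 = 181*362 = 65522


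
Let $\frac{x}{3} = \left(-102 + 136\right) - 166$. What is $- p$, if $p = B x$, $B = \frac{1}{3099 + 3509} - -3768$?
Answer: $\frac{2464995555}{1652} \approx 1.4921 \cdot 10^{6}$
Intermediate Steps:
$B = \frac{24898945}{6608}$ ($B = \frac{1}{6608} + 3768 = \frac{24898945}{6608} \approx 3768.0$)
$x = -396$ ($x = 3 \left(\left(-102 + 136\right) - 166\right) = 3 \left(34 - 166\right) = 3 \left(-132\right) = -396$)
$p = - \frac{2464995555}{1652}$ ($p = \frac{24898945}{6608} \left(-396\right) = - \frac{2464995555}{1652} \approx -1.4921 \cdot 10^{6}$)
$- p = \left(-1\right) \left(- \frac{2464995555}{1652}\right) = \frac{2464995555}{1652}$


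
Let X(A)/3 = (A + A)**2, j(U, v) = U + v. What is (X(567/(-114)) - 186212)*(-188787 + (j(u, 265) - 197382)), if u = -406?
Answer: 25927338198390/361 ≈ 7.1821e+10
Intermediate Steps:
X(A) = 12*A**2 (X(A) = 3*(A + A)**2 = 3*(2*A)**2 = 3*(4*A**2) = 12*A**2)
(X(567/(-114)) - 186212)*(-188787 + (j(u, 265) - 197382)) = (12*(567/(-114))**2 - 186212)*(-188787 + ((-406 + 265) - 197382)) = (12*(567*(-1/114))**2 - 186212)*(-188787 + (-141 - 197382)) = (12*(-189/38)**2 - 186212)*(-188787 - 197523) = (12*(35721/1444) - 186212)*(-386310) = (107163/361 - 186212)*(-386310) = -67115369/361*(-386310) = 25927338198390/361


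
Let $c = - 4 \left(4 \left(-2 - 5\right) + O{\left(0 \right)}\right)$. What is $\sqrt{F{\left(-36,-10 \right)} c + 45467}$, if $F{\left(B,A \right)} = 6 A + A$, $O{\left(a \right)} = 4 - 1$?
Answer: $\sqrt{38467} \approx 196.13$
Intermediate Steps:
$O{\left(a \right)} = 3$ ($O{\left(a \right)} = 4 - 1 = 3$)
$c = 100$ ($c = - 4 \left(4 \left(-2 - 5\right) + 3\right) = - 4 \left(4 \left(-7\right) + 3\right) = - 4 \left(-28 + 3\right) = \left(-4\right) \left(-25\right) = 100$)
$F{\left(B,A \right)} = 7 A$
$\sqrt{F{\left(-36,-10 \right)} c + 45467} = \sqrt{7 \left(-10\right) 100 + 45467} = \sqrt{\left(-70\right) 100 + 45467} = \sqrt{-7000 + 45467} = \sqrt{38467}$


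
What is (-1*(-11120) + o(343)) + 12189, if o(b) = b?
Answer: 23652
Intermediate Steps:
(-1*(-11120) + o(343)) + 12189 = (-1*(-11120) + 343) + 12189 = (11120 + 343) + 12189 = 11463 + 12189 = 23652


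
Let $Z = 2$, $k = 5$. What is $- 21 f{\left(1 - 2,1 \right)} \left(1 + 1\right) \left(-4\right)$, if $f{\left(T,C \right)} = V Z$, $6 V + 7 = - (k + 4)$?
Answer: $-896$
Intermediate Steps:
$V = - \frac{8}{3}$ ($V = - \frac{7}{6} + \frac{\left(-1\right) \left(5 + 4\right)}{6} = - \frac{7}{6} + \frac{\left(-1\right) 9}{6} = - \frac{7}{6} + \frac{1}{6} \left(-9\right) = - \frac{7}{6} - \frac{3}{2} = - \frac{8}{3} \approx -2.6667$)
$f{\left(T,C \right)} = - \frac{16}{3}$ ($f{\left(T,C \right)} = \left(- \frac{8}{3}\right) 2 = - \frac{16}{3}$)
$- 21 f{\left(1 - 2,1 \right)} \left(1 + 1\right) \left(-4\right) = \left(-21\right) \left(- \frac{16}{3}\right) \left(1 + 1\right) \left(-4\right) = 112 \cdot 2 \left(-4\right) = 112 \left(-8\right) = -896$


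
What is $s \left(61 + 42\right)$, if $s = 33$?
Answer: $3399$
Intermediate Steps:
$s \left(61 + 42\right) = 33 \left(61 + 42\right) = 33 \cdot 103 = 3399$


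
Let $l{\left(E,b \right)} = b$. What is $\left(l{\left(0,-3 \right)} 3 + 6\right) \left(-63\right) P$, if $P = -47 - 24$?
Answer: $-13419$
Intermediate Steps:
$P = -71$
$\left(l{\left(0,-3 \right)} 3 + 6\right) \left(-63\right) P = \left(\left(-3\right) 3 + 6\right) \left(-63\right) \left(-71\right) = \left(-9 + 6\right) \left(-63\right) \left(-71\right) = \left(-3\right) \left(-63\right) \left(-71\right) = 189 \left(-71\right) = -13419$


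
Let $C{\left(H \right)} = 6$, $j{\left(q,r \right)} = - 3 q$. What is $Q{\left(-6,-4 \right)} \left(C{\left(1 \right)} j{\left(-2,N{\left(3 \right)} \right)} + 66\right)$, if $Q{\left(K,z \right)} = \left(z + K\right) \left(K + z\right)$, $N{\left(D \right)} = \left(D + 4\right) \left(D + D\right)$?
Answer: $10200$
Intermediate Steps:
$N{\left(D \right)} = 2 D \left(4 + D\right)$ ($N{\left(D \right)} = \left(4 + D\right) 2 D = 2 D \left(4 + D\right)$)
$Q{\left(K,z \right)} = \left(K + z\right)^{2}$ ($Q{\left(K,z \right)} = \left(K + z\right) \left(K + z\right) = \left(K + z\right)^{2}$)
$Q{\left(-6,-4 \right)} \left(C{\left(1 \right)} j{\left(-2,N{\left(3 \right)} \right)} + 66\right) = \left(-6 - 4\right)^{2} \left(6 \left(\left(-3\right) \left(-2\right)\right) + 66\right) = \left(-10\right)^{2} \left(6 \cdot 6 + 66\right) = 100 \left(36 + 66\right) = 100 \cdot 102 = 10200$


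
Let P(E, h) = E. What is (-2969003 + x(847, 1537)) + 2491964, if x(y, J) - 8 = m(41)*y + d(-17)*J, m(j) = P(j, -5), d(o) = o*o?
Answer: 1889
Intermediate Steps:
d(o) = o²
m(j) = j
x(y, J) = 8 + 41*y + 289*J (x(y, J) = 8 + (41*y + (-17)²*J) = 8 + (41*y + 289*J) = 8 + 41*y + 289*J)
(-2969003 + x(847, 1537)) + 2491964 = (-2969003 + (8 + 41*847 + 289*1537)) + 2491964 = (-2969003 + (8 + 34727 + 444193)) + 2491964 = (-2969003 + 478928) + 2491964 = -2490075 + 2491964 = 1889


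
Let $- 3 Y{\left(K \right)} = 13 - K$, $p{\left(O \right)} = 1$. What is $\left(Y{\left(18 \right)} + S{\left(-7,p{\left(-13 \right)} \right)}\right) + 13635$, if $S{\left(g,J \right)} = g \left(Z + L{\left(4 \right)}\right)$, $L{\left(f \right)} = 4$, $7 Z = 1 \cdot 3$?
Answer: $\frac{40817}{3} \approx 13606.0$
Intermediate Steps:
$Z = \frac{3}{7}$ ($Z = \frac{1 \cdot 3}{7} = \frac{1}{7} \cdot 3 = \frac{3}{7} \approx 0.42857$)
$Y{\left(K \right)} = - \frac{13}{3} + \frac{K}{3}$ ($Y{\left(K \right)} = - \frac{13 - K}{3} = - \frac{13}{3} + \frac{K}{3}$)
$S{\left(g,J \right)} = \frac{31 g}{7}$ ($S{\left(g,J \right)} = g \left(\frac{3}{7} + 4\right) = g \frac{31}{7} = \frac{31 g}{7}$)
$\left(Y{\left(18 \right)} + S{\left(-7,p{\left(-13 \right)} \right)}\right) + 13635 = \left(\left(- \frac{13}{3} + \frac{1}{3} \cdot 18\right) + \frac{31}{7} \left(-7\right)\right) + 13635 = \left(\left(- \frac{13}{3} + 6\right) - 31\right) + 13635 = \left(\frac{5}{3} - 31\right) + 13635 = - \frac{88}{3} + 13635 = \frac{40817}{3}$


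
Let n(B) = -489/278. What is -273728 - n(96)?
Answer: -76095895/278 ≈ -2.7373e+5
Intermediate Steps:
n(B) = -489/278 (n(B) = -489*1/278 = -489/278)
-273728 - n(96) = -273728 - 1*(-489/278) = -273728 + 489/278 = -76095895/278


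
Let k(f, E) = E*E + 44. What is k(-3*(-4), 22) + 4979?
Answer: 5507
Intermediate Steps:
k(f, E) = 44 + E² (k(f, E) = E² + 44 = 44 + E²)
k(-3*(-4), 22) + 4979 = (44 + 22²) + 4979 = (44 + 484) + 4979 = 528 + 4979 = 5507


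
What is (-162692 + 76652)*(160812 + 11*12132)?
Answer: -25318474560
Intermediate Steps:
(-162692 + 76652)*(160812 + 11*12132) = -86040*(160812 + 133452) = -86040*294264 = -25318474560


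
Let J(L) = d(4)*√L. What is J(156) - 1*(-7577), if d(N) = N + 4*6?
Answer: 7577 + 56*√39 ≈ 7926.7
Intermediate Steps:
d(N) = 24 + N (d(N) = N + 24 = 24 + N)
J(L) = 28*√L (J(L) = (24 + 4)*√L = 28*√L)
J(156) - 1*(-7577) = 28*√156 - 1*(-7577) = 28*(2*√39) + 7577 = 56*√39 + 7577 = 7577 + 56*√39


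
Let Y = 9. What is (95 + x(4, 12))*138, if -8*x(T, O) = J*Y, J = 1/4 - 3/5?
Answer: 1053147/80 ≈ 13164.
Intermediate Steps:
J = -7/20 (J = 1*(1/4) - 3*1/5 = 1/4 - 3/5 = -7/20 ≈ -0.35000)
x(T, O) = 63/160 (x(T, O) = -(-7)*9/160 = -1/8*(-63/20) = 63/160)
(95 + x(4, 12))*138 = (95 + 63/160)*138 = (15263/160)*138 = 1053147/80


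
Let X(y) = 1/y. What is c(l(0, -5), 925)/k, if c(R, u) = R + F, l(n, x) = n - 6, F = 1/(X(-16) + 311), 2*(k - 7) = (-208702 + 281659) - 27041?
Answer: -29834/114250875 ≈ -0.00026113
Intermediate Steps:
k = 22965 (k = 7 + ((-208702 + 281659) - 27041)/2 = 7 + (72957 - 27041)/2 = 7 + (1/2)*45916 = 7 + 22958 = 22965)
F = 16/4975 (F = 1/(1/(-16) + 311) = 1/(-1/16 + 311) = 1/(4975/16) = 16/4975 ≈ 0.0032161)
l(n, x) = -6 + n
c(R, u) = 16/4975 + R (c(R, u) = R + 16/4975 = 16/4975 + R)
c(l(0, -5), 925)/k = (16/4975 + (-6 + 0))/22965 = (16/4975 - 6)*(1/22965) = -29834/4975*1/22965 = -29834/114250875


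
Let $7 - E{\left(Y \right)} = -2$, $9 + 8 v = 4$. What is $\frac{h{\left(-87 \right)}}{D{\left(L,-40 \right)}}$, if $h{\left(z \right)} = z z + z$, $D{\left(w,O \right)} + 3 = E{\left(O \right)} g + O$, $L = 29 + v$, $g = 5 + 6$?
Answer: $\frac{3741}{28} \approx 133.61$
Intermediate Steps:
$v = - \frac{5}{8}$ ($v = - \frac{9}{8} + \frac{1}{8} \cdot 4 = - \frac{9}{8} + \frac{1}{2} = - \frac{5}{8} \approx -0.625$)
$E{\left(Y \right)} = 9$ ($E{\left(Y \right)} = 7 - -2 = 7 + 2 = 9$)
$g = 11$
$L = \frac{227}{8}$ ($L = 29 - \frac{5}{8} = \frac{227}{8} \approx 28.375$)
$D{\left(w,O \right)} = 96 + O$ ($D{\left(w,O \right)} = -3 + \left(9 \cdot 11 + O\right) = -3 + \left(99 + O\right) = 96 + O$)
$h{\left(z \right)} = z + z^{2}$ ($h{\left(z \right)} = z^{2} + z = z + z^{2}$)
$\frac{h{\left(-87 \right)}}{D{\left(L,-40 \right)}} = \frac{\left(-87\right) \left(1 - 87\right)}{96 - 40} = \frac{\left(-87\right) \left(-86\right)}{56} = 7482 \cdot \frac{1}{56} = \frac{3741}{28}$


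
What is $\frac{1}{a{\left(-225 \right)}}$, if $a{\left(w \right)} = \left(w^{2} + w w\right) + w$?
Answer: $\frac{1}{101025} \approx 9.8985 \cdot 10^{-6}$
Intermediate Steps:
$a{\left(w \right)} = w + 2 w^{2}$ ($a{\left(w \right)} = \left(w^{2} + w^{2}\right) + w = 2 w^{2} + w = w + 2 w^{2}$)
$\frac{1}{a{\left(-225 \right)}} = \frac{1}{\left(-225\right) \left(1 + 2 \left(-225\right)\right)} = \frac{1}{\left(-225\right) \left(1 - 450\right)} = \frac{1}{\left(-225\right) \left(-449\right)} = \frac{1}{101025}$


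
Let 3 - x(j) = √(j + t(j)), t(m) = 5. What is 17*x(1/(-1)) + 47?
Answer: 64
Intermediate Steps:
x(j) = 3 - √(5 + j) (x(j) = 3 - √(j + 5) = 3 - √(5 + j))
17*x(1/(-1)) + 47 = 17*(3 - √(5 + 1/(-1))) + 47 = 17*(3 - √(5 - 1)) + 47 = 17*(3 - √4) + 47 = 17*(3 - 1*2) + 47 = 17*(3 - 2) + 47 = 17*1 + 47 = 17 + 47 = 64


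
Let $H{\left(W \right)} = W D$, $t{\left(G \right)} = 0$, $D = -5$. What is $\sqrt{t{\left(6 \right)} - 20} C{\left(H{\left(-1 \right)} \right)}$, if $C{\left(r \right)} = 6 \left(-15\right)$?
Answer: $- 180 i \sqrt{5} \approx - 402.49 i$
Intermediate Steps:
$H{\left(W \right)} = - 5 W$ ($H{\left(W \right)} = W \left(-5\right) = - 5 W$)
$C{\left(r \right)} = -90$
$\sqrt{t{\left(6 \right)} - 20} C{\left(H{\left(-1 \right)} \right)} = \sqrt{0 - 20} \left(-90\right) = \sqrt{-20} \left(-90\right) = 2 i \sqrt{5} \left(-90\right) = - 180 i \sqrt{5}$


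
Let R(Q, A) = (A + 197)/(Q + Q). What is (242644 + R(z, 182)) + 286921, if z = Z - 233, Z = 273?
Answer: 42365579/80 ≈ 5.2957e+5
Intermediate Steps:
z = 40 (z = 273 - 233 = 40)
R(Q, A) = (197 + A)/(2*Q) (R(Q, A) = (197 + A)/((2*Q)) = (197 + A)*(1/(2*Q)) = (197 + A)/(2*Q))
(242644 + R(z, 182)) + 286921 = (242644 + (½)*(197 + 182)/40) + 286921 = (242644 + (½)*(1/40)*379) + 286921 = (242644 + 379/80) + 286921 = 19411899/80 + 286921 = 42365579/80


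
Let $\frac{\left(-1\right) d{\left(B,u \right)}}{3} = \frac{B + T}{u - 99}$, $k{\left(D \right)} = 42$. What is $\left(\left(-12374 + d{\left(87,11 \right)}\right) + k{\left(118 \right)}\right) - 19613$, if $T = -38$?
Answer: $- \frac{2811013}{88} \approx -31943.0$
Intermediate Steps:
$d{\left(B,u \right)} = - \frac{3 \left(-38 + B\right)}{-99 + u}$ ($d{\left(B,u \right)} = - 3 \frac{B - 38}{u - 99} = - 3 \frac{-38 + B}{-99 + u} = - \frac{3 \left(-38 + B\right)}{-99 + u}$)
$\left(\left(-12374 + d{\left(87,11 \right)}\right) + k{\left(118 \right)}\right) - 19613 = \left(\left(-12374 + \frac{3 \left(38 - 87\right)}{-99 + 11}\right) + 42\right) - 19613 = \left(\left(-12374 + \frac{3 \left(38 - 87\right)}{-88}\right) + 42\right) - 19613 = \left(\left(-12374 + 3 \left(- \frac{1}{88}\right) \left(-49\right)\right) + 42\right) - 19613 = \left(\left(-12374 + \frac{147}{88}\right) + 42\right) - 19613 = \left(- \frac{1088765}{88} + 42\right) - 19613 = - \frac{1085069}{88} - 19613 = - \frac{2811013}{88}$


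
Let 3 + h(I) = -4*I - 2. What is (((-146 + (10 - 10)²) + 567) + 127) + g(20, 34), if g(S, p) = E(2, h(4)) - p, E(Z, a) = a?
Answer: 493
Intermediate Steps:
h(I) = -5 - 4*I (h(I) = -3 + (-4*I - 2) = -3 + (-2 - 4*I) = -5 - 4*I)
g(S, p) = -21 - p (g(S, p) = (-5 - 4*4) - p = (-5 - 16) - p = -21 - p)
(((-146 + (10 - 10)²) + 567) + 127) + g(20, 34) = (((-146 + (10 - 10)²) + 567) + 127) + (-21 - 1*34) = (((-146 + 0²) + 567) + 127) + (-21 - 34) = (((-146 + 0) + 567) + 127) - 55 = ((-146 + 567) + 127) - 55 = (421 + 127) - 55 = 548 - 55 = 493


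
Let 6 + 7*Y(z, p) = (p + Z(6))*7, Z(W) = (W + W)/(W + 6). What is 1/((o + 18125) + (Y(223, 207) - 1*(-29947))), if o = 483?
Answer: 7/341335 ≈ 2.0508e-5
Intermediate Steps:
Z(W) = 2*W/(6 + W) (Z(W) = (2*W)/(6 + W) = 2*W/(6 + W))
Y(z, p) = ⅐ + p (Y(z, p) = -6/7 + ((p + 2*6/(6 + 6))*7)/7 = -6/7 + ((p + 2*6/12)*7)/7 = -6/7 + ((p + 2*6*(1/12))*7)/7 = -6/7 + ((p + 1)*7)/7 = -6/7 + ((1 + p)*7)/7 = -6/7 + (7 + 7*p)/7 = -6/7 + (1 + p) = ⅐ + p)
1/((o + 18125) + (Y(223, 207) - 1*(-29947))) = 1/((483 + 18125) + ((⅐ + 207) - 1*(-29947))) = 1/(18608 + (1450/7 + 29947)) = 1/(18608 + 211079/7) = 1/(341335/7) = 7/341335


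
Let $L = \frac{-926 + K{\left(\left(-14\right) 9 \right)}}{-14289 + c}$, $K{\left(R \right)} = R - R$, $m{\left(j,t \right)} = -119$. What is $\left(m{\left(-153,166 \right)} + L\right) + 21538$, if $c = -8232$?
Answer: $\frac{482378225}{22521} \approx 21419.0$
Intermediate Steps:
$K{\left(R \right)} = 0$
$L = \frac{926}{22521}$ ($L = \frac{-926 + 0}{-14289 - 8232} = - \frac{926}{-22521} = \left(-926\right) \left(- \frac{1}{22521}\right) = \frac{926}{22521} \approx 0.041117$)
$\left(m{\left(-153,166 \right)} + L\right) + 21538 = \left(-119 + \frac{926}{22521}\right) + 21538 = - \frac{2679073}{22521} + 21538 = \frac{482378225}{22521}$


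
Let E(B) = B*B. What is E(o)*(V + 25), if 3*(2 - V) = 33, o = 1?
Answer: 16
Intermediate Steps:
E(B) = B²
V = -9 (V = 2 - ⅓*33 = 2 - 11 = -9)
E(o)*(V + 25) = 1²*(-9 + 25) = 1*16 = 16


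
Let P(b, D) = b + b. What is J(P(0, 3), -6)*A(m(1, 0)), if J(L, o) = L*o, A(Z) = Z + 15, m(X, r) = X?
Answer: 0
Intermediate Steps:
P(b, D) = 2*b
A(Z) = 15 + Z
J(P(0, 3), -6)*A(m(1, 0)) = ((2*0)*(-6))*(15 + 1) = (0*(-6))*16 = 0*16 = 0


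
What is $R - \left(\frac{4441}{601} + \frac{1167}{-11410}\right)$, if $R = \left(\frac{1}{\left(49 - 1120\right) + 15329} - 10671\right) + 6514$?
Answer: $- \frac{101788658067086}{24443237945} \approx -4164.3$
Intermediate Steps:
$R = - \frac{59270505}{14258}$ ($R = \left(\frac{1}{\left(49 - 1120\right) + 15329} - 10671\right) + 6514 = \left(\frac{1}{-1071 + 15329} - 10671\right) + 6514 = \left(\frac{1}{14258} - 10671\right) + 6514 = - \frac{152147117}{14258} + 6514 = - \frac{59270505}{14258} \approx -4157.0$)
$R - \left(\frac{4441}{601} + \frac{1167}{-11410}\right) = - \frac{59270505}{14258} - \left(\frac{4441}{601} + \frac{1167}{-11410}\right) = - \frac{59270505}{14258} - \left(4441 \cdot \frac{1}{601} + 1167 \left(- \frac{1}{11410}\right)\right) = - \frac{59270505}{14258} - \left(\frac{4441}{601} - \frac{1167}{11410}\right) = - \frac{59270505}{14258} - \frac{49970443}{6857410} = - \frac{101788658067086}{24443237945}$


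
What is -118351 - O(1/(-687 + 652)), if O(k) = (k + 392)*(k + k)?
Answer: -144952537/1225 ≈ -1.1833e+5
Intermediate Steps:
O(k) = 2*k*(392 + k) (O(k) = (392 + k)*(2*k) = 2*k*(392 + k))
-118351 - O(1/(-687 + 652)) = -118351 - 2*(392 + 1/(-687 + 652))/(-687 + 652) = -118351 - 2*(392 + 1/(-35))/(-35) = -118351 - 2*(-1)*(392 - 1/35)/35 = -118351 - 2*(-1)*13719/(35*35) = -118351 - 1*(-27438/1225) = -118351 + 27438/1225 = -144952537/1225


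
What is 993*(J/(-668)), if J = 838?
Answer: -416067/334 ≈ -1245.7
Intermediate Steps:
993*(J/(-668)) = 993*(838/(-668)) = 993*(838*(-1/668)) = 993*(-419/334) = -416067/334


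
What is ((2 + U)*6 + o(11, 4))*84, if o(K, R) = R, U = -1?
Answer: 840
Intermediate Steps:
((2 + U)*6 + o(11, 4))*84 = ((2 - 1)*6 + 4)*84 = (1*6 + 4)*84 = (6 + 4)*84 = 10*84 = 840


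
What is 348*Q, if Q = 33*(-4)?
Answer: -45936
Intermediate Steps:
Q = -132
348*Q = 348*(-132) = -45936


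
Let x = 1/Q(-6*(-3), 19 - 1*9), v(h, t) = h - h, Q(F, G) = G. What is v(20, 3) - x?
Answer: -⅒ ≈ -0.10000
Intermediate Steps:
v(h, t) = 0
x = ⅒ (x = 1/(19 - 1*9) = 1/(19 - 9) = 1/10 = ⅒ ≈ 0.10000)
v(20, 3) - x = 0 - 1*⅒ = 0 - ⅒ = -⅒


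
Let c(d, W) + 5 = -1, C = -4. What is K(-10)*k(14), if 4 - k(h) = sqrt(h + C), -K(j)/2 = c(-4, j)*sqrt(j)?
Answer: I*(-120 + 48*sqrt(10)) ≈ 31.789*I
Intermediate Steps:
c(d, W) = -6 (c(d, W) = -5 - 1 = -6)
K(j) = 12*sqrt(j) (K(j) = -(-12)*sqrt(j) = 12*sqrt(j))
k(h) = 4 - sqrt(-4 + h) (k(h) = 4 - sqrt(h - 4) = 4 - sqrt(-4 + h))
K(-10)*k(14) = (12*sqrt(-10))*(4 - sqrt(-4 + 14)) = (12*(I*sqrt(10)))*(4 - sqrt(10)) = (12*I*sqrt(10))*(4 - sqrt(10)) = 12*I*sqrt(10)*(4 - sqrt(10))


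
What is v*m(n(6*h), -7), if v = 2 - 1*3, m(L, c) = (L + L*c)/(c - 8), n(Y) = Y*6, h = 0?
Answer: 0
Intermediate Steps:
n(Y) = 6*Y
m(L, c) = (L + L*c)/(-8 + c)
v = -1 (v = 2 - 3 = -1)
v*m(n(6*h), -7) = -6*(6*0)*(1 - 7)/(-8 - 7) = -6*0*(-6)/(-15) = -0*(-1)*(-6)/15 = -1*0 = 0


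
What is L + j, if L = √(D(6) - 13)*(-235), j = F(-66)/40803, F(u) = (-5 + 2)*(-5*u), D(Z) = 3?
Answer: -330/13601 - 235*I*√10 ≈ -0.024263 - 743.13*I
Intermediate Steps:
F(u) = 15*u (F(u) = -(-15)*u = 15*u)
j = -330/13601 (j = (15*(-66))/40803 = -990*1/40803 = -330/13601 ≈ -0.024263)
L = -235*I*√10 (L = √(3 - 13)*(-235) = √(-10)*(-235) = (I*√10)*(-235) = -235*I*√10 ≈ -743.13*I)
L + j = -235*I*√10 - 330/13601 = -330/13601 - 235*I*√10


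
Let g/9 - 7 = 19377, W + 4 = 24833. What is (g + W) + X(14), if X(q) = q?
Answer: 199299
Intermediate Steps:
W = 24829 (W = -4 + 24833 = 24829)
g = 174456 (g = 63 + 9*19377 = 63 + 174393 = 174456)
(g + W) + X(14) = (174456 + 24829) + 14 = 199285 + 14 = 199299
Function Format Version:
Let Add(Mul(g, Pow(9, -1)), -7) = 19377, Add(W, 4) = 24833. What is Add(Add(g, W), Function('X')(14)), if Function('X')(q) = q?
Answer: 199299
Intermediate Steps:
W = 24829 (W = Add(-4, 24833) = 24829)
g = 174456 (g = Add(63, Mul(9, 19377)) = Add(63, 174393) = 174456)
Add(Add(g, W), Function('X')(14)) = Add(Add(174456, 24829), 14) = Add(199285, 14) = 199299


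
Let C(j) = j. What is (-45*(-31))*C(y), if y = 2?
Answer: 2790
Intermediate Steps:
(-45*(-31))*C(y) = -45*(-31)*2 = 1395*2 = 2790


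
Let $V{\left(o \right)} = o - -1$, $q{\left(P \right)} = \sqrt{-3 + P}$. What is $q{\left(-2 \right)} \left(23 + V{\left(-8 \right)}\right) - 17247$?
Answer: $-17247 + 16 i \sqrt{5} \approx -17247.0 + 35.777 i$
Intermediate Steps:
$V{\left(o \right)} = 1 + o$ ($V{\left(o \right)} = o + 1 = 1 + o$)
$q{\left(-2 \right)} \left(23 + V{\left(-8 \right)}\right) - 17247 = \sqrt{-3 - 2} \left(23 + \left(1 - 8\right)\right) - 17247 = \sqrt{-5} \left(23 - 7\right) - 17247 = i \sqrt{5} \cdot 16 - 17247 = 16 i \sqrt{5} - 17247 = -17247 + 16 i \sqrt{5}$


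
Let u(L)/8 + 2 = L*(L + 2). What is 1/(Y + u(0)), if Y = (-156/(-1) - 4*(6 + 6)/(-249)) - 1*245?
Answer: -83/8699 ≈ -0.0095413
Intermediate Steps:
u(L) = -16 + 8*L*(2 + L) (u(L) = -16 + 8*(L*(L + 2)) = -16 + 8*(L*(2 + L)) = -16 + 8*L*(2 + L))
Y = -7371/83 (Y = (-156*(-1) - 4*12*(-1/249)) - 245 = (156 - 48*(-1/249)) - 245 = (156 + 16/83) - 245 = 12964/83 - 245 = -7371/83 ≈ -88.807)
1/(Y + u(0)) = 1/(-7371/83 + (-16 + 8*0**2 + 16*0)) = 1/(-7371/83 + (-16 + 8*0 + 0)) = 1/(-7371/83 + (-16 + 0 + 0)) = 1/(-7371/83 - 16) = 1/(-8699/83) = -83/8699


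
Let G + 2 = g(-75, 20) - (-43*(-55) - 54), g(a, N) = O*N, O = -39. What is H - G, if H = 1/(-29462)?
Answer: 91125965/29462 ≈ 3093.0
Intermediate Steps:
H = -1/29462 ≈ -3.3942e-5
g(a, N) = -39*N
G = -3093 (G = -2 + (-39*20 - (-43*(-55) - 54)) = -2 + (-780 - (2365 - 54)) = -2 + (-780 - 1*2311) = -2 + (-780 - 2311) = -2 - 3091 = -3093)
H - G = -1/29462 - 1*(-3093) = -1/29462 + 3093 = 91125965/29462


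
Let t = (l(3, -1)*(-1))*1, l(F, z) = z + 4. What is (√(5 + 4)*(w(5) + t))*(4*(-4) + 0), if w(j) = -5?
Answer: 384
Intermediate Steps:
l(F, z) = 4 + z
t = -3 (t = ((4 - 1)*(-1))*1 = (3*(-1))*1 = -3*1 = -3)
(√(5 + 4)*(w(5) + t))*(4*(-4) + 0) = (√(5 + 4)*(-5 - 3))*(4*(-4) + 0) = (√9*(-8))*(-16 + 0) = (3*(-8))*(-16) = -24*(-16) = 384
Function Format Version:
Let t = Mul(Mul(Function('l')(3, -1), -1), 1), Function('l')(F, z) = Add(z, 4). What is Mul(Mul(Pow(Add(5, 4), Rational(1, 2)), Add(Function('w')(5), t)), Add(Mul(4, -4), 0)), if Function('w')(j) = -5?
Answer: 384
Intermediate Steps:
Function('l')(F, z) = Add(4, z)
t = -3 (t = Mul(Mul(Add(4, -1), -1), 1) = Mul(Mul(3, -1), 1) = Mul(-3, 1) = -3)
Mul(Mul(Pow(Add(5, 4), Rational(1, 2)), Add(Function('w')(5), t)), Add(Mul(4, -4), 0)) = Mul(Mul(Pow(Add(5, 4), Rational(1, 2)), Add(-5, -3)), Add(Mul(4, -4), 0)) = Mul(Mul(Pow(9, Rational(1, 2)), -8), Add(-16, 0)) = Mul(Mul(3, -8), -16) = Mul(-24, -16) = 384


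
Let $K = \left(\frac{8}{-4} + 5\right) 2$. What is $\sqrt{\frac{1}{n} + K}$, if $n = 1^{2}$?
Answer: $\sqrt{7} \approx 2.6458$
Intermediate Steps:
$K = 6$ ($K = \left(8 \left(- \frac{1}{4}\right) + 5\right) 2 = \left(-2 + 5\right) 2 = 3 \cdot 2 = 6$)
$n = 1$
$\sqrt{\frac{1}{n} + K} = \sqrt{1^{-1} + 6} = \sqrt{1 + 6} = \sqrt{7}$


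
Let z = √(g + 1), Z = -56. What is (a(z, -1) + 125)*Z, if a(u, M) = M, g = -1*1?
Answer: -6944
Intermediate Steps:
g = -1
z = 0 (z = √(-1 + 1) = √0 = 0)
(a(z, -1) + 125)*Z = (-1 + 125)*(-56) = 124*(-56) = -6944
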